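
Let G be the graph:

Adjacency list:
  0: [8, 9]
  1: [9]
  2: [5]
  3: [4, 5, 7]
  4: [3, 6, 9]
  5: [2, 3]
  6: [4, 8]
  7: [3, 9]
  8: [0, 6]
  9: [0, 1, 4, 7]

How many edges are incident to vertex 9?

Vertex 9 has neighbors [0, 1, 4, 7], so deg(9) = 4.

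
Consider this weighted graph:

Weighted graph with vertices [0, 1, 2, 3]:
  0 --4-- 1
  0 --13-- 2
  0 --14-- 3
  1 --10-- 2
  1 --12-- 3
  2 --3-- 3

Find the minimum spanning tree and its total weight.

Applying Kruskal's algorithm (sort edges by weight, add if no cycle):
  Add (2,3) w=3
  Add (0,1) w=4
  Add (1,2) w=10
  Skip (1,3) w=12 (creates cycle)
  Skip (0,2) w=13 (creates cycle)
  Skip (0,3) w=14 (creates cycle)
MST weight = 17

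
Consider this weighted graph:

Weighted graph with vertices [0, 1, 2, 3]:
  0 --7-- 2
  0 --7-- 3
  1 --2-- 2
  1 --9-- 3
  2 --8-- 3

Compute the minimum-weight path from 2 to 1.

Using Dijkstra's algorithm from vertex 2:
Shortest path: 2 -> 1
Total weight: 2 = 2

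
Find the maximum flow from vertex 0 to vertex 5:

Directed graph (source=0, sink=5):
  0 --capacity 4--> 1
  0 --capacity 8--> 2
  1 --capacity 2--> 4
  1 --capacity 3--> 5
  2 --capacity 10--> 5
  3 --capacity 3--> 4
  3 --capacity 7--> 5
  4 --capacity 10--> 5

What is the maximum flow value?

Computing max flow:
  Flow on (0->1): 4/4
  Flow on (0->2): 8/8
  Flow on (1->4): 1/2
  Flow on (1->5): 3/3
  Flow on (2->5): 8/10
  Flow on (4->5): 1/10
Maximum flow = 12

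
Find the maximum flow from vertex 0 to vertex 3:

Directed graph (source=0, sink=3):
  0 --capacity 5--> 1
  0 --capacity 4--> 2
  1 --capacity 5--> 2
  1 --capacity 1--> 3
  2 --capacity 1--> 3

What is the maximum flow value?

Computing max flow:
  Flow on (0->1): 2/5
  Flow on (1->2): 1/5
  Flow on (1->3): 1/1
  Flow on (2->3): 1/1
Maximum flow = 2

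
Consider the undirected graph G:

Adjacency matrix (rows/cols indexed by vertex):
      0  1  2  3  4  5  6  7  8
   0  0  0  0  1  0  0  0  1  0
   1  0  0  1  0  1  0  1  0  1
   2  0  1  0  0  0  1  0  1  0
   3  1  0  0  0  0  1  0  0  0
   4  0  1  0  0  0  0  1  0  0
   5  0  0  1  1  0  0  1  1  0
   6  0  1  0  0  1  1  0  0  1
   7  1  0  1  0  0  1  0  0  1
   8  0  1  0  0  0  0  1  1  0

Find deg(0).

Vertex 0 has neighbors [3, 7], so deg(0) = 2.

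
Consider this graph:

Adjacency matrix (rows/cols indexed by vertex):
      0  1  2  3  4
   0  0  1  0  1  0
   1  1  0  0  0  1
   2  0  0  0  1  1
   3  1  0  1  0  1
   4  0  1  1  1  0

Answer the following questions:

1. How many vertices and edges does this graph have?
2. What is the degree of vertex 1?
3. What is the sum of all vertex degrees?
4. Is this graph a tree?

Count: 5 vertices, 6 edges.
Vertex 1 has neighbors [0, 4], degree = 2.
Handshaking lemma: 2 * 6 = 12.
A tree on 5 vertices has 4 edges. This graph has 6 edges (2 extra). Not a tree.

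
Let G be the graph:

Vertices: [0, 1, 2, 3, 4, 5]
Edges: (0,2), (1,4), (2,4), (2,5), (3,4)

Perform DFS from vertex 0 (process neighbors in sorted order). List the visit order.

DFS from vertex 0 (neighbors processed in ascending order):
Visit order: 0, 2, 4, 1, 3, 5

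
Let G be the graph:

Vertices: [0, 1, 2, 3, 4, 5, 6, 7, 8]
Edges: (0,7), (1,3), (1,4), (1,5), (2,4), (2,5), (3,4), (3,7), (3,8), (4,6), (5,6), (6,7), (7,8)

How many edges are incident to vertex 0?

Vertex 0 has neighbors [7], so deg(0) = 1.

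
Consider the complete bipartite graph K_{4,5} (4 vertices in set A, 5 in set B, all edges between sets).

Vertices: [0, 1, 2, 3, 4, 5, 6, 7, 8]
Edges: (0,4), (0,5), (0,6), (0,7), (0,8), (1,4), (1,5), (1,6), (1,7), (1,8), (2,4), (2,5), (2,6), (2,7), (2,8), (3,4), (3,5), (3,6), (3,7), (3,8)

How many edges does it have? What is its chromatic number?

K_{4,5} has 4 * 5 = 20 edges.
Bipartite graphs have chromatic number 2 (color each partition differently).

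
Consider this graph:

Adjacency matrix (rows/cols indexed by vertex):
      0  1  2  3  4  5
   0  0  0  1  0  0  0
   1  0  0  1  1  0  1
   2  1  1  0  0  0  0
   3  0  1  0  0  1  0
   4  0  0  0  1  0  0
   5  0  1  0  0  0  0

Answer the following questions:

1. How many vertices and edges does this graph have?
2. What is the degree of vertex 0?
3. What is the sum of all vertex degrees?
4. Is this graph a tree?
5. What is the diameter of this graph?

Count: 6 vertices, 5 edges.
Vertex 0 has neighbors [2], degree = 1.
Handshaking lemma: 2 * 5 = 10.
A graph is a tree iff it is connected and has exactly n-1 edges. This graph is connected (all 6 vertices in one component) and has 6-1 = 5 edges. It is a tree.
Diameter (longest shortest path) = 4.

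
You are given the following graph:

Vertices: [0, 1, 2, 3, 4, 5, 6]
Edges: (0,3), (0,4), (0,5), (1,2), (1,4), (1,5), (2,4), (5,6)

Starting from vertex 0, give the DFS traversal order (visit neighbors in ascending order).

DFS from vertex 0 (neighbors processed in ascending order):
Visit order: 0, 3, 4, 1, 2, 5, 6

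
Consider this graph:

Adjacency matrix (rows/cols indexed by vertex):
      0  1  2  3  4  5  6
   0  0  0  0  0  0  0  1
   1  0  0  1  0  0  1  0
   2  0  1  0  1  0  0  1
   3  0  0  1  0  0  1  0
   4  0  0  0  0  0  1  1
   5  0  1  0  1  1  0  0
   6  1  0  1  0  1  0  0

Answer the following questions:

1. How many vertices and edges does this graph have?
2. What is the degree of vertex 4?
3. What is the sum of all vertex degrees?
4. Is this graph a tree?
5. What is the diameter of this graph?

Count: 7 vertices, 8 edges.
Vertex 4 has neighbors [5, 6], degree = 2.
Handshaking lemma: 2 * 8 = 16.
A tree on 7 vertices has 6 edges. This graph has 8 edges (2 extra). Not a tree.
Diameter (longest shortest path) = 3.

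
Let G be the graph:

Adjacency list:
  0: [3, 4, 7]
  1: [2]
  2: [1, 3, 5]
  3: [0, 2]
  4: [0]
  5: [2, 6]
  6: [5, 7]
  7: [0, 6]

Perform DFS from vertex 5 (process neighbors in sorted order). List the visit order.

DFS from vertex 5 (neighbors processed in ascending order):
Visit order: 5, 2, 1, 3, 0, 4, 7, 6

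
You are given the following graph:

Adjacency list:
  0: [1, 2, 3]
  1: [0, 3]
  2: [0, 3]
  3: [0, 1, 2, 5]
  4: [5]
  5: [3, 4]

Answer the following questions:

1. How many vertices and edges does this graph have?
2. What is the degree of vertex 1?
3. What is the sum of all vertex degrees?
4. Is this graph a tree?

Count: 6 vertices, 7 edges.
Vertex 1 has neighbors [0, 3], degree = 2.
Handshaking lemma: 2 * 7 = 14.
A tree on 6 vertices has 5 edges. This graph has 7 edges (2 extra). Not a tree.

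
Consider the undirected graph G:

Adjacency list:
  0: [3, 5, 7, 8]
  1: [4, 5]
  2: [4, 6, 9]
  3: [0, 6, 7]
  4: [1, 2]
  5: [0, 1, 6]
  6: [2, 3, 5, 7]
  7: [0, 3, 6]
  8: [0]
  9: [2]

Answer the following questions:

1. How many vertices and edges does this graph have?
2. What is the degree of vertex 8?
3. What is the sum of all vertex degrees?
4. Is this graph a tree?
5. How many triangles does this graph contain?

Count: 10 vertices, 13 edges.
Vertex 8 has neighbors [0], degree = 1.
Handshaking lemma: 2 * 13 = 26.
A tree on 10 vertices has 9 edges. This graph has 13 edges (4 extra). Not a tree.
Number of triangles = 2.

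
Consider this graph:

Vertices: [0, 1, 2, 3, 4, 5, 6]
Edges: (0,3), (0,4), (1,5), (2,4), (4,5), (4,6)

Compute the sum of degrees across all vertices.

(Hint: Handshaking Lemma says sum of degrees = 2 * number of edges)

Count edges: 6 edges.
By Handshaking Lemma: sum of degrees = 2 * 6 = 12.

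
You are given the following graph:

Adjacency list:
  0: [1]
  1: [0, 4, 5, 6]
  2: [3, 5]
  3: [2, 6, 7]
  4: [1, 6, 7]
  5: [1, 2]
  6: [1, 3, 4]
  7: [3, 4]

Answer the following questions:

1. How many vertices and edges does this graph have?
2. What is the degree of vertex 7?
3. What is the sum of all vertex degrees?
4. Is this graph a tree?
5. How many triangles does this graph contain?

Count: 8 vertices, 10 edges.
Vertex 7 has neighbors [3, 4], degree = 2.
Handshaking lemma: 2 * 10 = 20.
A tree on 8 vertices has 7 edges. This graph has 10 edges (3 extra). Not a tree.
Number of triangles = 1.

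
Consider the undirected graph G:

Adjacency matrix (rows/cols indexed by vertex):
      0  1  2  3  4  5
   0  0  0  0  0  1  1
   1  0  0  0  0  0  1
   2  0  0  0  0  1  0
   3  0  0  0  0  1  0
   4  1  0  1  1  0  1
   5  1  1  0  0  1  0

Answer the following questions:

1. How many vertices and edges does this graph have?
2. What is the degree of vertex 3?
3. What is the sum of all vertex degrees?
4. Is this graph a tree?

Count: 6 vertices, 6 edges.
Vertex 3 has neighbors [4], degree = 1.
Handshaking lemma: 2 * 6 = 12.
A tree on 6 vertices has 5 edges. This graph has 6 edges (1 extra). Not a tree.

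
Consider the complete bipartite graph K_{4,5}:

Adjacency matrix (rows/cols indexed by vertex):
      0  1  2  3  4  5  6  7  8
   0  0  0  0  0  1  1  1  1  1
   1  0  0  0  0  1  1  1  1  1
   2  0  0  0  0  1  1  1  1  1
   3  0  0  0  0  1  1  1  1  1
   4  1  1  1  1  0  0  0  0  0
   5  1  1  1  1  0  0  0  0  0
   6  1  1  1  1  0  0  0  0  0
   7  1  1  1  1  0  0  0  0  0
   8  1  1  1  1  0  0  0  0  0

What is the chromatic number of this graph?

K_{4,5} is bipartite: vertices split into two independent sets of size 4 and 5.
Color one set 0, the other 1. No adjacent vertices share a color.
Chromatic number = 2.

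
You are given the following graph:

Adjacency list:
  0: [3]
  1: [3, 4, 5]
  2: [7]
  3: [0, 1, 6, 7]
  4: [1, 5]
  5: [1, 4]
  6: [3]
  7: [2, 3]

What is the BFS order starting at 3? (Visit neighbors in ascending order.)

BFS from vertex 3 (neighbors processed in ascending order):
Visit order: 3, 0, 1, 6, 7, 4, 5, 2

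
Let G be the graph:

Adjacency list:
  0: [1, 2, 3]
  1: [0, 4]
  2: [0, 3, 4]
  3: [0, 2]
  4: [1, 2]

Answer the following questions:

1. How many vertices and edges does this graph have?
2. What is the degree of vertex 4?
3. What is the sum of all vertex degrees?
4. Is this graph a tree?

Count: 5 vertices, 6 edges.
Vertex 4 has neighbors [1, 2], degree = 2.
Handshaking lemma: 2 * 6 = 12.
A tree on 5 vertices has 4 edges. This graph has 6 edges (2 extra). Not a tree.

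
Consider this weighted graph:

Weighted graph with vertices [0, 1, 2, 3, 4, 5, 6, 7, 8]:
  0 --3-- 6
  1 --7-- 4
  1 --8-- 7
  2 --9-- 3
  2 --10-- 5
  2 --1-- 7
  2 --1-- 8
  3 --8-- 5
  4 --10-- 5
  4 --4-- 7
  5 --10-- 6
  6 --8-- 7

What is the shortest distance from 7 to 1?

Using Dijkstra's algorithm from vertex 7:
Shortest path: 7 -> 1
Total weight: 8 = 8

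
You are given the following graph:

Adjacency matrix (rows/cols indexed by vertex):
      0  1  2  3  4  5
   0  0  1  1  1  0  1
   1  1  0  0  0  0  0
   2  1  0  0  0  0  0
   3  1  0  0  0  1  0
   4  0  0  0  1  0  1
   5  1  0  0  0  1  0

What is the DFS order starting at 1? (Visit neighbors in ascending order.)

DFS from vertex 1 (neighbors processed in ascending order):
Visit order: 1, 0, 2, 3, 4, 5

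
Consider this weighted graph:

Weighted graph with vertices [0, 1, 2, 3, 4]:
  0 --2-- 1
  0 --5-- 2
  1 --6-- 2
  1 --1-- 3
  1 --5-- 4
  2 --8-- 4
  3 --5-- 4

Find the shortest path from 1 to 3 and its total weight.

Using Dijkstra's algorithm from vertex 1:
Shortest path: 1 -> 3
Total weight: 1 = 1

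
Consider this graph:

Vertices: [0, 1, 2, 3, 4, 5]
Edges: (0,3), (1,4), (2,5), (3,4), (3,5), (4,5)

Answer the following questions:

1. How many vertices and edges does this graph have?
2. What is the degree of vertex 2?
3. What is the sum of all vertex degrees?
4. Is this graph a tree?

Count: 6 vertices, 6 edges.
Vertex 2 has neighbors [5], degree = 1.
Handshaking lemma: 2 * 6 = 12.
A tree on 6 vertices has 5 edges. This graph has 6 edges (1 extra). Not a tree.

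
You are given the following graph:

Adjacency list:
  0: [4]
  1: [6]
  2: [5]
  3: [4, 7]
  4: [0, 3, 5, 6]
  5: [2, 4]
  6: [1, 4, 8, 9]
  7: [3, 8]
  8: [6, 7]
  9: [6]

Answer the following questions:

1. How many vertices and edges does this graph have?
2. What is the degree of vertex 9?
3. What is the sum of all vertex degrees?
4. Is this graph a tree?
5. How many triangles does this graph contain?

Count: 10 vertices, 10 edges.
Vertex 9 has neighbors [6], degree = 1.
Handshaking lemma: 2 * 10 = 20.
A tree on 10 vertices has 9 edges. This graph has 10 edges (1 extra). Not a tree.
Number of triangles = 0.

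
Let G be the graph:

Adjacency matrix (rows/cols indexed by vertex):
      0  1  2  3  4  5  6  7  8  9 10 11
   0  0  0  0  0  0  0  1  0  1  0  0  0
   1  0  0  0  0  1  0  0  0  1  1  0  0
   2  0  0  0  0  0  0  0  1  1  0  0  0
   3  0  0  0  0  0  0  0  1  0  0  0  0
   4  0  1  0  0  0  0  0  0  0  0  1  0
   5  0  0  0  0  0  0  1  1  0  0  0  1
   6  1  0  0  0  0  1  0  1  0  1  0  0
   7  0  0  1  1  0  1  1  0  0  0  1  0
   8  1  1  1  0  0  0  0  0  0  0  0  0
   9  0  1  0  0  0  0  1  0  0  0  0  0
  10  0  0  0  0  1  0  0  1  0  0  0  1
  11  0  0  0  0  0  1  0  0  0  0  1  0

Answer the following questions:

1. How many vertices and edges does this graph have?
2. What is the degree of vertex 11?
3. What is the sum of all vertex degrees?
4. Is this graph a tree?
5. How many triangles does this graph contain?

Count: 12 vertices, 16 edges.
Vertex 11 has neighbors [5, 10], degree = 2.
Handshaking lemma: 2 * 16 = 32.
A tree on 12 vertices has 11 edges. This graph has 16 edges (5 extra). Not a tree.
Number of triangles = 1.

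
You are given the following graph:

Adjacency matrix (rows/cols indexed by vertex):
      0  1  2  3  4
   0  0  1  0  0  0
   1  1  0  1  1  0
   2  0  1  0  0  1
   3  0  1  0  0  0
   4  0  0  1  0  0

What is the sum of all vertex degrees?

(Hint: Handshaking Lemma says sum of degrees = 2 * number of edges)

Count edges: 4 edges.
By Handshaking Lemma: sum of degrees = 2 * 4 = 8.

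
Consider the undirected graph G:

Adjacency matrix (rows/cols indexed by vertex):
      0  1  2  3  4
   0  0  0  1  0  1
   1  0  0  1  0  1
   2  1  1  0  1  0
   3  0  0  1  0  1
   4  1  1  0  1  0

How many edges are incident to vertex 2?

Vertex 2 has neighbors [0, 1, 3], so deg(2) = 3.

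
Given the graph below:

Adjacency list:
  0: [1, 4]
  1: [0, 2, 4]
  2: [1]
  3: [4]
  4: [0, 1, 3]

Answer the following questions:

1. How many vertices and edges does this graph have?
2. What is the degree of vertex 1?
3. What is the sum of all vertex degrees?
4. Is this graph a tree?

Count: 5 vertices, 5 edges.
Vertex 1 has neighbors [0, 2, 4], degree = 3.
Handshaking lemma: 2 * 5 = 10.
A tree on 5 vertices has 4 edges. This graph has 5 edges (1 extra). Not a tree.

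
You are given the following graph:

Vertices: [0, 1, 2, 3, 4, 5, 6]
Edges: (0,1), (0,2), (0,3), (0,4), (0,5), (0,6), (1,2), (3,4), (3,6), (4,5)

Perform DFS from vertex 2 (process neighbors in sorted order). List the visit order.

DFS from vertex 2 (neighbors processed in ascending order):
Visit order: 2, 0, 1, 3, 4, 5, 6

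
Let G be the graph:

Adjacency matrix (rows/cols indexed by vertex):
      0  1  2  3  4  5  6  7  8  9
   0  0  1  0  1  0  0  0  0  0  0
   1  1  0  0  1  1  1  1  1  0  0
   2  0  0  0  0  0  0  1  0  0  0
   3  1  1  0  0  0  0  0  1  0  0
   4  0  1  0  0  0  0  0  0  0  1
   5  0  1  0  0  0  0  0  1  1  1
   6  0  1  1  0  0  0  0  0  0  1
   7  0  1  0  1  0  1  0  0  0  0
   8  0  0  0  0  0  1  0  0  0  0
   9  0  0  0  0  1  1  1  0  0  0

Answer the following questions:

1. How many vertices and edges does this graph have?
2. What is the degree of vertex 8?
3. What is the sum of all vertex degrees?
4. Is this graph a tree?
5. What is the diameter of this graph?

Count: 10 vertices, 14 edges.
Vertex 8 has neighbors [5], degree = 1.
Handshaking lemma: 2 * 14 = 28.
A tree on 10 vertices has 9 edges. This graph has 14 edges (5 extra). Not a tree.
Diameter (longest shortest path) = 4.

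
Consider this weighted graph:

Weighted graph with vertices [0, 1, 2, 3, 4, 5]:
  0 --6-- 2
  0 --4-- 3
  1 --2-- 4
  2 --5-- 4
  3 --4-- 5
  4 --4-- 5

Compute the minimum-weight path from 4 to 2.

Using Dijkstra's algorithm from vertex 4:
Shortest path: 4 -> 2
Total weight: 5 = 5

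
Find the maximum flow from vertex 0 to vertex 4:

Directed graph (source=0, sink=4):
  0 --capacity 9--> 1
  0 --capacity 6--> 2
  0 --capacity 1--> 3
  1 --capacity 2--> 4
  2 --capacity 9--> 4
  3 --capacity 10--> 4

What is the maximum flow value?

Computing max flow:
  Flow on (0->1): 2/9
  Flow on (0->2): 6/6
  Flow on (0->3): 1/1
  Flow on (1->4): 2/2
  Flow on (2->4): 6/9
  Flow on (3->4): 1/10
Maximum flow = 9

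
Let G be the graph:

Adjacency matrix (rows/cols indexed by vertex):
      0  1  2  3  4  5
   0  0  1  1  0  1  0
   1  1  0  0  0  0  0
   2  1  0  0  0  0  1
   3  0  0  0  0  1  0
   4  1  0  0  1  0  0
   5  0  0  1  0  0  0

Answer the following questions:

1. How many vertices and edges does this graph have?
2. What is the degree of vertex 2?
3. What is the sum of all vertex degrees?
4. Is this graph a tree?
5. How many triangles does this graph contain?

Count: 6 vertices, 5 edges.
Vertex 2 has neighbors [0, 5], degree = 2.
Handshaking lemma: 2 * 5 = 10.
A graph is a tree iff it is connected and has exactly n-1 edges. This graph is connected (all 6 vertices in one component) and has 6-1 = 5 edges. It is a tree.
Number of triangles = 0.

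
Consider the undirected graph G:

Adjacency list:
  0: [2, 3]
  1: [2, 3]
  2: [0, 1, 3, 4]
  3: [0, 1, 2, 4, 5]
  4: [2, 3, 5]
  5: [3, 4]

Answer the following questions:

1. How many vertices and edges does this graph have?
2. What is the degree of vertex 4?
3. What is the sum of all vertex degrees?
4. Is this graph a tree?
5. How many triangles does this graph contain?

Count: 6 vertices, 9 edges.
Vertex 4 has neighbors [2, 3, 5], degree = 3.
Handshaking lemma: 2 * 9 = 18.
A tree on 6 vertices has 5 edges. This graph has 9 edges (4 extra). Not a tree.
Number of triangles = 4.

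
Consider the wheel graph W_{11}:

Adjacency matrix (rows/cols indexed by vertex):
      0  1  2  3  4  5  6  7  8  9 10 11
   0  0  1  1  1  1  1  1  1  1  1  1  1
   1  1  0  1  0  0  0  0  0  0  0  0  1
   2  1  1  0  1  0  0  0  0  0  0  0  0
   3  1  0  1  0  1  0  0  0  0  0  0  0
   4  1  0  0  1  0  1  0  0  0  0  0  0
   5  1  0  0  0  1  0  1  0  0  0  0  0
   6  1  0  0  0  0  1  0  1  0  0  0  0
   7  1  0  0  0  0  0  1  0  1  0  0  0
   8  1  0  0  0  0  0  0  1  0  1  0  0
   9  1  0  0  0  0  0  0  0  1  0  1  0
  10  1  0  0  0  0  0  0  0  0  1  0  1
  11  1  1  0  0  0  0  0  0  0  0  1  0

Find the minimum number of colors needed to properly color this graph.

W_{11} = C_{11} plus a hub adjacent to every cycle vertex.
The outer cycle needs 3 colors (odd cycle); the hub is adjacent to all of them so needs a fresh color.
Chromatic number = 3 + 1 = 4.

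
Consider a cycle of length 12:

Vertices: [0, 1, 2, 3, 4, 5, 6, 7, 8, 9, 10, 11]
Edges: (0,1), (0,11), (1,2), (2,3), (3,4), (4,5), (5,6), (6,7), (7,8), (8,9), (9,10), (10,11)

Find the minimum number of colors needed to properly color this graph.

This is an even cycle (C_12). Even cycles are bipartite.
Chromatic number = 2.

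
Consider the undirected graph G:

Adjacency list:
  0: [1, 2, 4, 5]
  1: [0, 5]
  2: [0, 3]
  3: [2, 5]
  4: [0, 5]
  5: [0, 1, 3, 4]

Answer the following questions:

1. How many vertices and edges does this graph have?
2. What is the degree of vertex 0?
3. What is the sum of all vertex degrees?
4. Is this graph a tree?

Count: 6 vertices, 8 edges.
Vertex 0 has neighbors [1, 2, 4, 5], degree = 4.
Handshaking lemma: 2 * 8 = 16.
A tree on 6 vertices has 5 edges. This graph has 8 edges (3 extra). Not a tree.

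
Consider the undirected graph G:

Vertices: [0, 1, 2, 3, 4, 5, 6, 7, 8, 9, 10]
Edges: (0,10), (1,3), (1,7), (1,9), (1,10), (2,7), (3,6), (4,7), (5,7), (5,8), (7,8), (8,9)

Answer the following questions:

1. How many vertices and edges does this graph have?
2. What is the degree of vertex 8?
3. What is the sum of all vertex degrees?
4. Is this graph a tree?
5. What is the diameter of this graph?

Count: 11 vertices, 12 edges.
Vertex 8 has neighbors [5, 7, 9], degree = 3.
Handshaking lemma: 2 * 12 = 24.
A tree on 11 vertices has 10 edges. This graph has 12 edges (2 extra). Not a tree.
Diameter (longest shortest path) = 4.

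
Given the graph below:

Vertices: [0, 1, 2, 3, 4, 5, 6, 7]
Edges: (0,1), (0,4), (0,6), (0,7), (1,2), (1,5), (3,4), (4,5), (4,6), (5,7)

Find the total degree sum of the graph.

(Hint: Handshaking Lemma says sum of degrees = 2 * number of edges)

Count edges: 10 edges.
By Handshaking Lemma: sum of degrees = 2 * 10 = 20.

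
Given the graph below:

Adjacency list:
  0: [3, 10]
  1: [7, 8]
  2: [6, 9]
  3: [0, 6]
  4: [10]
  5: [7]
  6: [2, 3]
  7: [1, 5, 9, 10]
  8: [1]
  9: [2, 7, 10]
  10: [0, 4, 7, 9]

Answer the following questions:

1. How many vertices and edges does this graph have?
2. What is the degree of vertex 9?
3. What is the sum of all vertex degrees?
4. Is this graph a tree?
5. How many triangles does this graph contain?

Count: 11 vertices, 12 edges.
Vertex 9 has neighbors [2, 7, 10], degree = 3.
Handshaking lemma: 2 * 12 = 24.
A tree on 11 vertices has 10 edges. This graph has 12 edges (2 extra). Not a tree.
Number of triangles = 1.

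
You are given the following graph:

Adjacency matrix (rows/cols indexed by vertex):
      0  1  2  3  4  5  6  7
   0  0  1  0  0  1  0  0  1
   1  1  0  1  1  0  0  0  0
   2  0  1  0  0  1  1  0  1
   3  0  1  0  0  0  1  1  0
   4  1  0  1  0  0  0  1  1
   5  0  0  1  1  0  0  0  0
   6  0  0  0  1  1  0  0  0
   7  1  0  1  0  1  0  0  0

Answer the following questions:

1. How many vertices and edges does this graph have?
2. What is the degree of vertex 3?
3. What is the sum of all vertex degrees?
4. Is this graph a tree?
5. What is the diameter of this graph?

Count: 8 vertices, 12 edges.
Vertex 3 has neighbors [1, 5, 6], degree = 3.
Handshaking lemma: 2 * 12 = 24.
A tree on 8 vertices has 7 edges. This graph has 12 edges (5 extra). Not a tree.
Diameter (longest shortest path) = 3.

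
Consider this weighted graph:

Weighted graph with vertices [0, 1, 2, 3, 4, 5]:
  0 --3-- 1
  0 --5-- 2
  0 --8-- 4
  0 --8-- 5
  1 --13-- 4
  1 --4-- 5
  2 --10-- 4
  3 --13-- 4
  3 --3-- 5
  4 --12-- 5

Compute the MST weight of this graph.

Applying Kruskal's algorithm (sort edges by weight, add if no cycle):
  Add (0,1) w=3
  Add (3,5) w=3
  Add (1,5) w=4
  Add (0,2) w=5
  Skip (0,5) w=8 (creates cycle)
  Add (0,4) w=8
  Skip (2,4) w=10 (creates cycle)
  Skip (4,5) w=12 (creates cycle)
  Skip (1,4) w=13 (creates cycle)
  Skip (3,4) w=13 (creates cycle)
MST weight = 23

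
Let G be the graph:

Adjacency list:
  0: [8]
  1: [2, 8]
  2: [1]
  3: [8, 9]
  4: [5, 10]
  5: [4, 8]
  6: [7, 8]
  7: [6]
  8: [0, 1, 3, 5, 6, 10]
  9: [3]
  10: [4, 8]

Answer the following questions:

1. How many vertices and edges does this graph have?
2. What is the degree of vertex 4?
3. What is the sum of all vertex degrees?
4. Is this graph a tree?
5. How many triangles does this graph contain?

Count: 11 vertices, 11 edges.
Vertex 4 has neighbors [5, 10], degree = 2.
Handshaking lemma: 2 * 11 = 22.
A tree on 11 vertices has 10 edges. This graph has 11 edges (1 extra). Not a tree.
Number of triangles = 0.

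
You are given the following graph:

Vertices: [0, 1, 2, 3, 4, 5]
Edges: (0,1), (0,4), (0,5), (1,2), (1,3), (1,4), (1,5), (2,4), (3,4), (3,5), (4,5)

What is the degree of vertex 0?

Vertex 0 has neighbors [1, 4, 5], so deg(0) = 3.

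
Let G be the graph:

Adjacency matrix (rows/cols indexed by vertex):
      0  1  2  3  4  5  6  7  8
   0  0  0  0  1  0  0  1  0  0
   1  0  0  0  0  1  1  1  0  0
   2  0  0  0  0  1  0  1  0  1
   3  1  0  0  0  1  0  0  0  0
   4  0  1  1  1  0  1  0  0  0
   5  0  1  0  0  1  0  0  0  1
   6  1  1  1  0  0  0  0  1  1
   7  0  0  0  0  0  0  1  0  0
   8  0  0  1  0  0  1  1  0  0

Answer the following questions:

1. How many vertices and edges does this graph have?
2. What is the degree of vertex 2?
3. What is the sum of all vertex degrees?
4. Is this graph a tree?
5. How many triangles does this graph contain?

Count: 9 vertices, 13 edges.
Vertex 2 has neighbors [4, 6, 8], degree = 3.
Handshaking lemma: 2 * 13 = 26.
A tree on 9 vertices has 8 edges. This graph has 13 edges (5 extra). Not a tree.
Number of triangles = 2.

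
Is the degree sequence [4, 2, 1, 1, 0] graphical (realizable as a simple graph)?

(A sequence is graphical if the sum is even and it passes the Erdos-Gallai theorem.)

Sum of degrees = 8. Sum is even but fails Erdos-Gallai. The sequence is NOT graphical.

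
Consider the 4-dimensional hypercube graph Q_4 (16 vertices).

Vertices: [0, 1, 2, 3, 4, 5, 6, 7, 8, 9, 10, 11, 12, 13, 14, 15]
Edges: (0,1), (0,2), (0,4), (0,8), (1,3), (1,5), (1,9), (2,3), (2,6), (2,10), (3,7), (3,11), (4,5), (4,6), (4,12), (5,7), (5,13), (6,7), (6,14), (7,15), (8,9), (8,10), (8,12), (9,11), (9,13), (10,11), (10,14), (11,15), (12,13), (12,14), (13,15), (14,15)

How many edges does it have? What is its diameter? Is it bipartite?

The 4-dimensional hypercube Q_4 has 16 vertices and each vertex has degree 4.
Total edges = 16 * 4 / 2 = 32.
Diameter = 4 (max Hamming distance between binary labels).
Hypercubes are bipartite (partition by parity of binary representation).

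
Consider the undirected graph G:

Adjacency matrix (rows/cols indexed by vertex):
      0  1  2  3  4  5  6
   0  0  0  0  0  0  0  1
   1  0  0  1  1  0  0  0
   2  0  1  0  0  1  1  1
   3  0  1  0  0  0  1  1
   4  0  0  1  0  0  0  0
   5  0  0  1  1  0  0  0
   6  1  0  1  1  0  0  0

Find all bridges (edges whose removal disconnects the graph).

A bridge is an edge whose removal increases the number of connected components.
Bridges found: (0,6), (2,4)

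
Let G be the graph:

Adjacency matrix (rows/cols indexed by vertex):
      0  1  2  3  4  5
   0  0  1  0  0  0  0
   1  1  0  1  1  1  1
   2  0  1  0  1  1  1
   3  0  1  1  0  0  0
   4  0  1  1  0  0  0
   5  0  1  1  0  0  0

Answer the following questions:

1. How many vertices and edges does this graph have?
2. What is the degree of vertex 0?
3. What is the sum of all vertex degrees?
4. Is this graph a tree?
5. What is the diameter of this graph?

Count: 6 vertices, 8 edges.
Vertex 0 has neighbors [1], degree = 1.
Handshaking lemma: 2 * 8 = 16.
A tree on 6 vertices has 5 edges. This graph has 8 edges (3 extra). Not a tree.
Diameter (longest shortest path) = 2.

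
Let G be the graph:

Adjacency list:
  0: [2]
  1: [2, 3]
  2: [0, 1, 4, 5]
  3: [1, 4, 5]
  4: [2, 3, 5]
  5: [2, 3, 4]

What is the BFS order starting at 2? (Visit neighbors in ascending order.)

BFS from vertex 2 (neighbors processed in ascending order):
Visit order: 2, 0, 1, 4, 5, 3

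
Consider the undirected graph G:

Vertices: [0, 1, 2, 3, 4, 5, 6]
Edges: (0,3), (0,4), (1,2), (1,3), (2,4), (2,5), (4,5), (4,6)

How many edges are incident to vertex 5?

Vertex 5 has neighbors [2, 4], so deg(5) = 2.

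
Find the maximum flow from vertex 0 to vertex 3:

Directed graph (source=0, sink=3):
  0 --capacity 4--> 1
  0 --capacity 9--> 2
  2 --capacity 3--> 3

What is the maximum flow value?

Computing max flow:
  Flow on (0->2): 3/9
  Flow on (2->3): 3/3
Maximum flow = 3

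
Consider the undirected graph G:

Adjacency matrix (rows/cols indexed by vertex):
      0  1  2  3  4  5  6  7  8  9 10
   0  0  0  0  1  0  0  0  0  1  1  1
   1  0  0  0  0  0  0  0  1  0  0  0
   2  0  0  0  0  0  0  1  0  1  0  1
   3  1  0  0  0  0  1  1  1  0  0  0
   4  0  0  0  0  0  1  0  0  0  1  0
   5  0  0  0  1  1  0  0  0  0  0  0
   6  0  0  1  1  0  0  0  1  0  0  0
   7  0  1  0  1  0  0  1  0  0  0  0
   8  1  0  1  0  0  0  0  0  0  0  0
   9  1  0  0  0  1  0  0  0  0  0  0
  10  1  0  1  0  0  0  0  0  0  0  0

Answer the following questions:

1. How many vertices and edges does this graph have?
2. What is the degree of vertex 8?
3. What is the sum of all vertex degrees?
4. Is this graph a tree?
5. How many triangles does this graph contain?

Count: 11 vertices, 14 edges.
Vertex 8 has neighbors [0, 2], degree = 2.
Handshaking lemma: 2 * 14 = 28.
A tree on 11 vertices has 10 edges. This graph has 14 edges (4 extra). Not a tree.
Number of triangles = 1.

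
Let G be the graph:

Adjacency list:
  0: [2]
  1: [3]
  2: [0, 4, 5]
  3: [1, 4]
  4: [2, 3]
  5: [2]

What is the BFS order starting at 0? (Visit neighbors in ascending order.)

BFS from vertex 0 (neighbors processed in ascending order):
Visit order: 0, 2, 4, 5, 3, 1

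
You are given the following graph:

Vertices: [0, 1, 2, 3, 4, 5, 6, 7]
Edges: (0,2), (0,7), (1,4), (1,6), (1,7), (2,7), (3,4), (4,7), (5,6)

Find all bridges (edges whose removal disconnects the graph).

A bridge is an edge whose removal increases the number of connected components.
Bridges found: (1,6), (3,4), (5,6)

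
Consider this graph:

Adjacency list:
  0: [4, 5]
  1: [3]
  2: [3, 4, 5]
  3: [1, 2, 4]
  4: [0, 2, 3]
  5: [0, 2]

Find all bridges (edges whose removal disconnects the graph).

A bridge is an edge whose removal increases the number of connected components.
Bridges found: (1,3)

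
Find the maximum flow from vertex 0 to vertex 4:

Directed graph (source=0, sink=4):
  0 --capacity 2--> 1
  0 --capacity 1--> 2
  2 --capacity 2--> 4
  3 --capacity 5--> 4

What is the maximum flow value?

Computing max flow:
  Flow on (0->2): 1/1
  Flow on (2->4): 1/2
Maximum flow = 1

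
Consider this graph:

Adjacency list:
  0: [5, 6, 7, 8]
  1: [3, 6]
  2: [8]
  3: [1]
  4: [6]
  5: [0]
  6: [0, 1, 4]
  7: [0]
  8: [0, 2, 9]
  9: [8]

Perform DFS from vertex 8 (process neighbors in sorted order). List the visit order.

DFS from vertex 8 (neighbors processed in ascending order):
Visit order: 8, 0, 5, 6, 1, 3, 4, 7, 2, 9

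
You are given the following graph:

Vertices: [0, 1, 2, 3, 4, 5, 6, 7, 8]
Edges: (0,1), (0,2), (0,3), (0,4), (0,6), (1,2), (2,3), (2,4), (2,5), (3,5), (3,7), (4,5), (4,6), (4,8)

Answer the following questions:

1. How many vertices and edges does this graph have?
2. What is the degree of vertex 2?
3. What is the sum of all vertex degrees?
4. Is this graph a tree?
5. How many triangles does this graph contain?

Count: 9 vertices, 14 edges.
Vertex 2 has neighbors [0, 1, 3, 4, 5], degree = 5.
Handshaking lemma: 2 * 14 = 28.
A tree on 9 vertices has 8 edges. This graph has 14 edges (6 extra). Not a tree.
Number of triangles = 6.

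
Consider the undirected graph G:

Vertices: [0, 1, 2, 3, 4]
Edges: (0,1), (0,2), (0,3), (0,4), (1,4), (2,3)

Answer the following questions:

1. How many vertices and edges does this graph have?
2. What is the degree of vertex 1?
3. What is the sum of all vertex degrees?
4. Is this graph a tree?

Count: 5 vertices, 6 edges.
Vertex 1 has neighbors [0, 4], degree = 2.
Handshaking lemma: 2 * 6 = 12.
A tree on 5 vertices has 4 edges. This graph has 6 edges (2 extra). Not a tree.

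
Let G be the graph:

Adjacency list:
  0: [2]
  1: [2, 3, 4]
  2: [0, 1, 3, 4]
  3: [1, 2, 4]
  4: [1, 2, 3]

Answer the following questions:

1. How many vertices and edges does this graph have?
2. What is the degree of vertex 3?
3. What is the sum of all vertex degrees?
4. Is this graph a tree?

Count: 5 vertices, 7 edges.
Vertex 3 has neighbors [1, 2, 4], degree = 3.
Handshaking lemma: 2 * 7 = 14.
A tree on 5 vertices has 4 edges. This graph has 7 edges (3 extra). Not a tree.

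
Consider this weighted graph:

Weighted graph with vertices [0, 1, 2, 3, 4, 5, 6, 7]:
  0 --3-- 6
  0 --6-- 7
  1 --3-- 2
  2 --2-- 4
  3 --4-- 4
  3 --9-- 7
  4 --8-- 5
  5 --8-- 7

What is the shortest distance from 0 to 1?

Using Dijkstra's algorithm from vertex 0:
Shortest path: 0 -> 7 -> 3 -> 4 -> 2 -> 1
Total weight: 6 + 9 + 4 + 2 + 3 = 24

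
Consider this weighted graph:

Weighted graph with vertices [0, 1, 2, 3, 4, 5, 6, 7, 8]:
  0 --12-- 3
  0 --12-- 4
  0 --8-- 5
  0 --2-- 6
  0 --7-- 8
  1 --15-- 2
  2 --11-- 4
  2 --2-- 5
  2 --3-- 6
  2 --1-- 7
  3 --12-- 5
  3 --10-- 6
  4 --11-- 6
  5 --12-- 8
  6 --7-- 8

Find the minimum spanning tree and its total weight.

Applying Kruskal's algorithm (sort edges by weight, add if no cycle):
  Add (2,7) w=1
  Add (0,6) w=2
  Add (2,5) w=2
  Add (2,6) w=3
  Add (0,8) w=7
  Skip (6,8) w=7 (creates cycle)
  Skip (0,5) w=8 (creates cycle)
  Add (3,6) w=10
  Add (2,4) w=11
  Skip (4,6) w=11 (creates cycle)
  Skip (0,4) w=12 (creates cycle)
  Skip (0,3) w=12 (creates cycle)
  Skip (3,5) w=12 (creates cycle)
  Skip (5,8) w=12 (creates cycle)
  Add (1,2) w=15
MST weight = 51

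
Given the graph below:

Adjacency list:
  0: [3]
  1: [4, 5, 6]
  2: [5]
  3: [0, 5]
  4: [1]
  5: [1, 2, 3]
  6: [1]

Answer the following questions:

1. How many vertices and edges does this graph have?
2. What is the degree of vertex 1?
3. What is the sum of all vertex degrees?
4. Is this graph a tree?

Count: 7 vertices, 6 edges.
Vertex 1 has neighbors [4, 5, 6], degree = 3.
Handshaking lemma: 2 * 6 = 12.
A graph is a tree iff it is connected and has exactly n-1 edges. This graph is connected (all 7 vertices in one component) and has 7-1 = 6 edges. It is a tree.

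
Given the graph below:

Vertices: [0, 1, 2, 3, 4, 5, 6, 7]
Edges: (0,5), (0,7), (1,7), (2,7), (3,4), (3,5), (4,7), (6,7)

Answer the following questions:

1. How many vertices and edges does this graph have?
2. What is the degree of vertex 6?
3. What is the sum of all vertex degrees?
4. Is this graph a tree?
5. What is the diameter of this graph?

Count: 8 vertices, 8 edges.
Vertex 6 has neighbors [7], degree = 1.
Handshaking lemma: 2 * 8 = 16.
A tree on 8 vertices has 7 edges. This graph has 8 edges (1 extra). Not a tree.
Diameter (longest shortest path) = 3.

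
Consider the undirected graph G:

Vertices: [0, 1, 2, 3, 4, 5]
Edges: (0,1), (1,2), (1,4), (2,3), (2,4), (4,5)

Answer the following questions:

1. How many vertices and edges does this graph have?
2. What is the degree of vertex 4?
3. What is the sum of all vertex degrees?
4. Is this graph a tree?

Count: 6 vertices, 6 edges.
Vertex 4 has neighbors [1, 2, 5], degree = 3.
Handshaking lemma: 2 * 6 = 12.
A tree on 6 vertices has 5 edges. This graph has 6 edges (1 extra). Not a tree.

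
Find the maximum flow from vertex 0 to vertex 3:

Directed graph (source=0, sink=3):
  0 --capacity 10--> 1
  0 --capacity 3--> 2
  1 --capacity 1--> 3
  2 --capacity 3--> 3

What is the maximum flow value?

Computing max flow:
  Flow on (0->1): 1/10
  Flow on (0->2): 3/3
  Flow on (1->3): 1/1
  Flow on (2->3): 3/3
Maximum flow = 4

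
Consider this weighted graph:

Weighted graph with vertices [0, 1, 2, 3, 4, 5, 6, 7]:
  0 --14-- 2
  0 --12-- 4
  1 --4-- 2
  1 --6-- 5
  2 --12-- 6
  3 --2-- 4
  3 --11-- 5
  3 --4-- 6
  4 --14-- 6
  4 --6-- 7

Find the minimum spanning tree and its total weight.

Applying Kruskal's algorithm (sort edges by weight, add if no cycle):
  Add (3,4) w=2
  Add (1,2) w=4
  Add (3,6) w=4
  Add (1,5) w=6
  Add (4,7) w=6
  Add (3,5) w=11
  Add (0,4) w=12
  Skip (2,6) w=12 (creates cycle)
  Skip (0,2) w=14 (creates cycle)
  Skip (4,6) w=14 (creates cycle)
MST weight = 45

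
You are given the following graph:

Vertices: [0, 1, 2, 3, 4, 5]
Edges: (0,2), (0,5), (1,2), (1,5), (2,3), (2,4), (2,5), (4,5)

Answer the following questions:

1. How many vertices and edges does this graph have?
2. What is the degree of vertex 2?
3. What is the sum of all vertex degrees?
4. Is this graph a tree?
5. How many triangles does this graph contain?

Count: 6 vertices, 8 edges.
Vertex 2 has neighbors [0, 1, 3, 4, 5], degree = 5.
Handshaking lemma: 2 * 8 = 16.
A tree on 6 vertices has 5 edges. This graph has 8 edges (3 extra). Not a tree.
Number of triangles = 3.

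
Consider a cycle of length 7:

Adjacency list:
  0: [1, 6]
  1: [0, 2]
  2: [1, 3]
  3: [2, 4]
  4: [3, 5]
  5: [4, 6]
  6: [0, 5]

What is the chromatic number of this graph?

This is an odd cycle (C_7). Odd cycles are not bipartite (any 2-coloring forces two adjacent vertices to match), and 3 colors suffice.
Chromatic number = 3.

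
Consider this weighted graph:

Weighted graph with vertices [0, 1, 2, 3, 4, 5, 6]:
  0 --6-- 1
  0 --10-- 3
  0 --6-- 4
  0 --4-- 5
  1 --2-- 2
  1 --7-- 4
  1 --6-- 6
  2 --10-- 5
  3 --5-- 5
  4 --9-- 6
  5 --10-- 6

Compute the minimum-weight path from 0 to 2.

Using Dijkstra's algorithm from vertex 0:
Shortest path: 0 -> 1 -> 2
Total weight: 6 + 2 = 8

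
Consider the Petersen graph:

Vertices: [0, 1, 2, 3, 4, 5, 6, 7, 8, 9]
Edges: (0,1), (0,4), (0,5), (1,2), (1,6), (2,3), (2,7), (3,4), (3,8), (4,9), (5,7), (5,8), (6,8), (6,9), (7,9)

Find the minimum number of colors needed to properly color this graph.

The Petersen graph contains odd cycles (e.g. the outer 5-cycle), so chi >= 3.
A proper 3-coloring exists (it is a well-known 3-chromatic graph).
Chromatic number = 3.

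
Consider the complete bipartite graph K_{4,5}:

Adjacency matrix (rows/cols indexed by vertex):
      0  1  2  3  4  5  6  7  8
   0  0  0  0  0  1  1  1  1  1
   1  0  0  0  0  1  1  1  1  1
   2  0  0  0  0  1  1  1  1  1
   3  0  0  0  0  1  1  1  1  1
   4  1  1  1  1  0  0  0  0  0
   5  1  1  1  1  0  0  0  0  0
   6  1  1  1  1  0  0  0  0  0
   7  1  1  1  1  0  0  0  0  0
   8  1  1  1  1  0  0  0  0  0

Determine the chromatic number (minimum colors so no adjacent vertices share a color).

K_{4,5} is bipartite: vertices split into two independent sets of size 4 and 5.
Color one set 0, the other 1. No adjacent vertices share a color.
Chromatic number = 2.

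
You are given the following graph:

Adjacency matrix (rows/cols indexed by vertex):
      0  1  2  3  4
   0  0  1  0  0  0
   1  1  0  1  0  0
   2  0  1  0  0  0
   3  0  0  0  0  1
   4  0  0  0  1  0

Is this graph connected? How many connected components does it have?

Checking connectivity: the graph has 2 connected component(s).
Components: [[0, 1, 2], [3, 4]]. The graph is NOT connected.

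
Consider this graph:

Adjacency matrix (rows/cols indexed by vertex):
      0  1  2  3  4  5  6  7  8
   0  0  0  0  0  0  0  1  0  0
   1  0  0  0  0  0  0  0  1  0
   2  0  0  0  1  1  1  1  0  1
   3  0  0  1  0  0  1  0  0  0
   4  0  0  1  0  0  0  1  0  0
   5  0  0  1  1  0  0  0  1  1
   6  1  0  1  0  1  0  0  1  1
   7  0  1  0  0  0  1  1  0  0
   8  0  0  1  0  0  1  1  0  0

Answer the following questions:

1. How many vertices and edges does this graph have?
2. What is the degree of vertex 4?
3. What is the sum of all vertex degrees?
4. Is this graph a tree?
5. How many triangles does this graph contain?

Count: 9 vertices, 13 edges.
Vertex 4 has neighbors [2, 6], degree = 2.
Handshaking lemma: 2 * 13 = 26.
A tree on 9 vertices has 8 edges. This graph has 13 edges (5 extra). Not a tree.
Number of triangles = 4.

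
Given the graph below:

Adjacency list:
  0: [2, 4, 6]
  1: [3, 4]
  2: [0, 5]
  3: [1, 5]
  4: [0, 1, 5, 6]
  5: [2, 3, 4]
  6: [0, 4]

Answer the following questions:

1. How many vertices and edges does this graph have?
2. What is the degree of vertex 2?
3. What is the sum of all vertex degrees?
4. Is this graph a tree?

Count: 7 vertices, 9 edges.
Vertex 2 has neighbors [0, 5], degree = 2.
Handshaking lemma: 2 * 9 = 18.
A tree on 7 vertices has 6 edges. This graph has 9 edges (3 extra). Not a tree.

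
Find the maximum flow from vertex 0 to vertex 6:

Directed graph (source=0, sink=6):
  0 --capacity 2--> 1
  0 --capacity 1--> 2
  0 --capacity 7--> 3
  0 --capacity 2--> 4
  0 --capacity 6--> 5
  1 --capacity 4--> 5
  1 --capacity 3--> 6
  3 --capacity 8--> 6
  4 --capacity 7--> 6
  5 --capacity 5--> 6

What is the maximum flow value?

Computing max flow:
  Flow on (0->1): 2/2
  Flow on (0->3): 7/7
  Flow on (0->4): 2/2
  Flow on (0->5): 5/6
  Flow on (1->6): 2/3
  Flow on (3->6): 7/8
  Flow on (4->6): 2/7
  Flow on (5->6): 5/5
Maximum flow = 16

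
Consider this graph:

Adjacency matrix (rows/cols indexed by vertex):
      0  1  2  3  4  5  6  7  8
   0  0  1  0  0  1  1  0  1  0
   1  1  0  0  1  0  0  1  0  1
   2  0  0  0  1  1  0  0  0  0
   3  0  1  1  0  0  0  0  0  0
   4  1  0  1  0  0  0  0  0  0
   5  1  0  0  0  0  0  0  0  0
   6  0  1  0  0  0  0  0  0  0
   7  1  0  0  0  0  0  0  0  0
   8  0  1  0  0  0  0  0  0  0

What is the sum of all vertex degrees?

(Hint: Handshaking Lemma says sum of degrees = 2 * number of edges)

Count edges: 9 edges.
By Handshaking Lemma: sum of degrees = 2 * 9 = 18.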